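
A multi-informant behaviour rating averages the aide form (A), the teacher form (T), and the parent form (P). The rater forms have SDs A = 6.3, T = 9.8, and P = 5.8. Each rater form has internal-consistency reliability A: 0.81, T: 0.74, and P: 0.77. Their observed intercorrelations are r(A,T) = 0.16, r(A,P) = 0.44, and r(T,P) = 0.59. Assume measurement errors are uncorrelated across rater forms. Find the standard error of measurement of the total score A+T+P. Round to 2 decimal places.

6.34

Var(total) = 169.37 + 118.983 = 288.353.
True-score variance = 129.121 + 118.983 = 248.105, so reliability = 0.8604.
Error variance = 288.353 − 248.105 = 40.2487; SEM = √40.2487 = 6.34.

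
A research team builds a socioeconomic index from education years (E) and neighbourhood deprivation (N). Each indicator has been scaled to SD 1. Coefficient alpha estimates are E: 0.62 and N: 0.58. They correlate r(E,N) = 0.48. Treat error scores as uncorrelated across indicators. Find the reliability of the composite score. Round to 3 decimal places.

Var(E+N) = 2 + 2·[0.48] = 2 + 0.96 = 2.96.
With uncorrelated errors the cross-covariances are all true-score covariance, so they carry over unchanged; only the diagonal terms shrink to ρᵢσᵢ².
True-score variance = [0.62 + 0.58] + 0.96 = 1.2 + 0.96 = 2.16.
Reliability = 2.16 / 2.96 = 0.730.

0.730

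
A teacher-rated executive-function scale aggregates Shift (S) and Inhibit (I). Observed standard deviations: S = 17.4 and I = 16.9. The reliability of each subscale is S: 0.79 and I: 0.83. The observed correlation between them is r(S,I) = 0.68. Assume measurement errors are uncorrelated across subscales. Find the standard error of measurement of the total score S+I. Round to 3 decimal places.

Var(total) = 588.37 + 399.922 = 988.292.
True-score variance = 476.237 + 399.922 = 876.158, so reliability = 0.8865.
Error variance = 988.292 − 876.158 = 112.133; SEM = √112.133 = 10.589.

10.589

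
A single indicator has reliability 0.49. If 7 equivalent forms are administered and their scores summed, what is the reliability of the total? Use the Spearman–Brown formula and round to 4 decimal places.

ρ_k = kρ / (1 + (k−1)ρ) = 7·0.49 / (1 + 6·0.49) = 3.430 / 3.940 = 0.8706.

0.8706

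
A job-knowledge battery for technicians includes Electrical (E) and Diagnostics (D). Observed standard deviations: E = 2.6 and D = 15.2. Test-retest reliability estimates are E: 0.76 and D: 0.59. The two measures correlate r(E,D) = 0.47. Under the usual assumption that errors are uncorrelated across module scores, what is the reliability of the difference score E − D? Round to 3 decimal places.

0.520

Var(E−D) = 2.6² + 15.2² − 2·2.6·15.2·0.47 = 237.8 − 37.1488 = 200.651.
Because errors are independent across components, Cov(Tᵢ,Tⱼ) = Cov(Xᵢ,Xⱼ); the off-diagonal part of the true-score variance is the same as above.
True-score variance = [2.6²·0.76 + 15.2²·0.59] − 37.1488 = 141.451 − 37.1488 = 104.302.
Reliability = 104.302 / 200.651 = 0.520.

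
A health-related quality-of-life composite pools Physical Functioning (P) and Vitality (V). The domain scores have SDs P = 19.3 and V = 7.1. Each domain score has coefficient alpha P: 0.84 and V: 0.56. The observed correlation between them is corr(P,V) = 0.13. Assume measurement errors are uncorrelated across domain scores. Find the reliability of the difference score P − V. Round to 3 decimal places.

Var(P−V) = 19.3² + 7.1² − 2·19.3·7.1·0.13 = 422.9 − 35.6278 = 387.272.
Because errors are independent across components, Cov(Tᵢ,Tⱼ) = Cov(Xᵢ,Xⱼ); the off-diagonal part of the true-score variance is the same as above.
True-score variance = [19.3²·0.84 + 7.1²·0.56] − 35.6278 = 341.121 − 35.6278 = 305.493.
Reliability = 305.493 / 387.272 = 0.789.

0.789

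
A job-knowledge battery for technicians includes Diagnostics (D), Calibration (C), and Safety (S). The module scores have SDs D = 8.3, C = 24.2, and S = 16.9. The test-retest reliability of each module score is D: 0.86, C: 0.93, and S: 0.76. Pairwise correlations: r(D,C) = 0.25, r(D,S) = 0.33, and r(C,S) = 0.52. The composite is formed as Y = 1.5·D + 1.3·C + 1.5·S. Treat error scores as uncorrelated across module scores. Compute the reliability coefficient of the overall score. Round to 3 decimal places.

0.919

Var(Y) = 1.5²·8.3² + 1.3²·24.2² + 1.5²·16.9² + 2·[1.95·8.3·24.2·0.25 + 2.25·8.3·16.9·0.33 + 1.95·24.2·16.9·0.52] = 1787.36 + 1233.55 = 3020.91.
With uncorrelated errors the cross-covariances are all true-score covariance, so they carry over unchanged; only the diagonal terms shrink to ρᵢσᵢ².
True-score variance = [1.5²·8.3²·0.86 + 1.3²·24.2²·0.93 + 1.5²·16.9²·0.76] + 1233.55 = 1542.15 + 1233.55 = 2775.7.
Reliability = 2775.7 / 3020.91 = 0.919.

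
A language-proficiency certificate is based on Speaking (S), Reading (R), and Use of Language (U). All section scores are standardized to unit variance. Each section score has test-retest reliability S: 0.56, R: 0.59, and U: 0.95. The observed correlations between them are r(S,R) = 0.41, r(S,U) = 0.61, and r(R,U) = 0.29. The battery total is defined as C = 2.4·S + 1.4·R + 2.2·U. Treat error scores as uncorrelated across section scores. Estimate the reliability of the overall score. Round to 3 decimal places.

Var(C) = 2.4² + 1.4² + 2.2² + 2·[3.36·0.41 + 5.28·0.61 + 3.08·0.29] = 12.56 + 10.9832 = 23.5432.
Because errors are independent across components, Cov(Tᵢ,Tⱼ) = Cov(Xᵢ,Xⱼ); the off-diagonal part of the true-score variance is the same as above.
True-score variance = [2.4²·0.56 + 1.4²·0.59 + 2.2²·0.95] + 10.9832 = 8.98 + 10.9832 = 19.9632.
Reliability = 19.9632 / 23.5432 = 0.848.

0.848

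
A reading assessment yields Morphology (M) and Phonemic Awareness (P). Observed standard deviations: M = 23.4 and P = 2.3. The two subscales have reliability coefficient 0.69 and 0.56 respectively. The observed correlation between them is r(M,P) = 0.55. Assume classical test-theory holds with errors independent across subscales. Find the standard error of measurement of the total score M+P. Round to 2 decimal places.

Var(total) = 552.85 + 59.202 = 612.052.
True-score variance = 380.779 + 59.202 = 439.981, so reliability = 0.7189.
Error variance = 612.052 − 439.981 = 172.071; SEM = √172.071 = 13.12.

13.12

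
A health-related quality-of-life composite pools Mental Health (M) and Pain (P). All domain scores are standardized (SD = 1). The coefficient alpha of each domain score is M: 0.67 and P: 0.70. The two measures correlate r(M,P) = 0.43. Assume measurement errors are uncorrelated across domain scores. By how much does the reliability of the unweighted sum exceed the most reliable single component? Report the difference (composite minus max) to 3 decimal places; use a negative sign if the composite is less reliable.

0.080

Var(sum) = 2 + 0.86 = 2.86; true-score variance = 1.37 + 0.86 = 2.23; composite reliability = 0.7797.
Max component reliability = 0.7000.
Difference = 0.7797 − 0.7000 = 0.080.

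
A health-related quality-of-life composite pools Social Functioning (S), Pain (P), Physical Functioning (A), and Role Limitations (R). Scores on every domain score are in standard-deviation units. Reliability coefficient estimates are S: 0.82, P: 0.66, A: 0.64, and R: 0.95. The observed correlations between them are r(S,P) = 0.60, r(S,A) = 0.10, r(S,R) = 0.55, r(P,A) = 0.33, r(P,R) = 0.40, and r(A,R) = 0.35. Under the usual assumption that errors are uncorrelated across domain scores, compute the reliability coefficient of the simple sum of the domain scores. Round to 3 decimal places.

Var(S+P+A+R) = 4 + 2·[0.60 + 0.10 + 0.55 + 0.33 + 0.40 + 0.35] = 4 + 4.66 = 8.66.
Because errors are independent across components, Cov(Tᵢ,Tⱼ) = Cov(Xᵢ,Xⱼ); the off-diagonal part of the true-score variance is the same as above.
True-score variance = [0.82 + 0.66 + 0.64 + 0.95] + 4.66 = 3.07 + 4.66 = 7.73.
Reliability = 7.73 / 8.66 = 0.893.

0.893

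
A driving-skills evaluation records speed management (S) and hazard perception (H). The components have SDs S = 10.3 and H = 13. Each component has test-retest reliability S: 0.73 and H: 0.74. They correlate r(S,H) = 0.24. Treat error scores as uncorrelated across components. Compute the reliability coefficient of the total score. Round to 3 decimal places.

Var(S+H) = 10.3² + 13² + 2·[10.3·13·0.24] = 275.09 + 64.272 = 339.362.
Under uncorrelated errors the observed covariances equal the true-score covariances, so only the own-variance terms attenuate.
True-score variance = [10.3²·0.73 + 13²·0.74] + 64.272 = 202.506 + 64.272 = 266.778.
Reliability = 266.778 / 339.362 = 0.786.

0.786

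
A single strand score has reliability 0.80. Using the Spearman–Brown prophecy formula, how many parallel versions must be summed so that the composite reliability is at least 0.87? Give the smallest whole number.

2

k ≥ ρ*(1−ρ₁)/(ρ₁(1−ρ*)) = 0.87·0.20 / (0.80·0.13) = 1.673.
Smallest integer k = 2.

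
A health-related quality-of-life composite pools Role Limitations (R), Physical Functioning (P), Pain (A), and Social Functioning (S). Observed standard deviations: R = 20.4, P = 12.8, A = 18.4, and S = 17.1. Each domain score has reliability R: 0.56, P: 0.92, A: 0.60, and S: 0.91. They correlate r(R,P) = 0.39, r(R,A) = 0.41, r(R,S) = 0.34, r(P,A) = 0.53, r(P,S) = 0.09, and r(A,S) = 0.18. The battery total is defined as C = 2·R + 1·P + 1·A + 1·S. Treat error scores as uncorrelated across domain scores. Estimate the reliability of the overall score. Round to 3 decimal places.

Var(C) = 2²·20.4² + 12.8² + 18.4² + 17.1² + 2·[2·20.4·12.8·0.39 + 2·20.4·18.4·0.41 + 2·20.4·17.1·0.34 + 12.8·18.4·0.53 + 12.8·17.1·0.09 + 18.4·17.1·0.18] = 2459.45 + 1899.68 = 4359.13.
With uncorrelated errors the cross-covariances are all true-score covariance, so they carry over unchanged; only the diagonal terms shrink to ρᵢσᵢ².
True-score variance = [2²·20.4²·0.56 + 12.8²·0.92 + 18.4²·0.60 + 17.1²·0.91] + 1899.68 = 1552.16 + 1899.68 = 3451.84.
Reliability = 3451.84 / 4359.13 = 0.792.

0.792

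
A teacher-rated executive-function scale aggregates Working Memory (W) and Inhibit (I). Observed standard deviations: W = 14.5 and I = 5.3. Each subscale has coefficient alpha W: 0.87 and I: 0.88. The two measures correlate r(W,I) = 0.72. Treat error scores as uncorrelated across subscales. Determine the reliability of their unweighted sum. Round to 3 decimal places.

Var(W+I) = 14.5² + 5.3² + 2·[14.5·5.3·0.72] = 238.34 + 110.664 = 349.004.
With uncorrelated errors the cross-covariances are all true-score covariance, so they carry over unchanged; only the diagonal terms shrink to ρᵢσᵢ².
True-score variance = [14.5²·0.87 + 5.3²·0.88] + 110.664 = 207.637 + 110.664 = 318.301.
Reliability = 318.301 / 349.004 = 0.912.

0.912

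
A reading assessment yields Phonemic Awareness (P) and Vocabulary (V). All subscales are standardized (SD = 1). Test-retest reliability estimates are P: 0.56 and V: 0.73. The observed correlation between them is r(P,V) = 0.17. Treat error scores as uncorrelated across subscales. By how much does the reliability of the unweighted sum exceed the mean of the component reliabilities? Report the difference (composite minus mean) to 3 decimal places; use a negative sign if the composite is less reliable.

0.052

Var(sum) = 2 + 0.34 = 2.34; true-score variance = 1.29 + 0.34 = 1.63; composite reliability = 0.6966.
Mean component reliability = 0.6450.
Difference = 0.6966 − 0.6450 = 0.052.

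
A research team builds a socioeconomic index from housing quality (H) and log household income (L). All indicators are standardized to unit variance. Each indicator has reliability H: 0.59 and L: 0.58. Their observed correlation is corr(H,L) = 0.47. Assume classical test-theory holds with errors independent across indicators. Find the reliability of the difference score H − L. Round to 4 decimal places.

Var(H−L) = 1 + 1 − 2·0.47 = 2 − 0.94 = 1.06.
Under uncorrelated errors the observed covariances equal the true-score covariances, so only the own-variance terms attenuate.
True-score variance = [0.59 + 0.58] − 0.94 = 1.17 − 0.94 = 0.23.
Reliability = 0.23 / 1.06 = 0.2170.

0.2170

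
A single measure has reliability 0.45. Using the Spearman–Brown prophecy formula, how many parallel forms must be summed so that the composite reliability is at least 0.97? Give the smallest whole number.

k ≥ ρ*(1−ρ₁)/(ρ₁(1−ρ*)) = 0.97·0.55 / (0.45·0.03) = 39.519.
Smallest integer k = 40.

40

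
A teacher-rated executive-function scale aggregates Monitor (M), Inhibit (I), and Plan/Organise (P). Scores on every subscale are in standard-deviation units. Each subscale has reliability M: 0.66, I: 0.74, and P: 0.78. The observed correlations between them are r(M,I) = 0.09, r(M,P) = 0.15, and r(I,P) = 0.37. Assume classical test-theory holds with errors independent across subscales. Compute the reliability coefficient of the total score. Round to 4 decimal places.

0.8057

Var(M+I+P) = 3 + 2·[0.09 + 0.15 + 0.37] = 3 + 1.22 = 4.22.
With uncorrelated errors the cross-covariances are all true-score covariance, so they carry over unchanged; only the diagonal terms shrink to ρᵢσᵢ².
True-score variance = [0.66 + 0.74 + 0.78] + 1.22 = 2.18 + 1.22 = 3.4.
Reliability = 3.4 / 4.22 = 0.8057.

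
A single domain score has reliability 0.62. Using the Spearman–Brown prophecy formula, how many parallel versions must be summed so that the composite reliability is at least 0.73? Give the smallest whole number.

2

k ≥ ρ*(1−ρ₁)/(ρ₁(1−ρ*)) = 0.73·0.38 / (0.62·0.27) = 1.657.
Smallest integer k = 2.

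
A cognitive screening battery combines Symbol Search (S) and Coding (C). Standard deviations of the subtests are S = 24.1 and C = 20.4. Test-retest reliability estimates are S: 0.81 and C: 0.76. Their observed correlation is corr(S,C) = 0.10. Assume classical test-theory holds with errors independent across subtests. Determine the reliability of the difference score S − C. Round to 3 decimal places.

0.766

Var(S−C) = 24.1² + 20.4² − 2·24.1·20.4·0.10 = 996.97 − 98.328 = 898.642.
With uncorrelated errors the cross-covariances are all true-score covariance, so they carry over unchanged; only the diagonal terms shrink to ρᵢσᵢ².
True-score variance = [24.1²·0.81 + 20.4²·0.76] − 98.328 = 786.738 − 98.328 = 688.41.
Reliability = 688.41 / 898.642 = 0.766.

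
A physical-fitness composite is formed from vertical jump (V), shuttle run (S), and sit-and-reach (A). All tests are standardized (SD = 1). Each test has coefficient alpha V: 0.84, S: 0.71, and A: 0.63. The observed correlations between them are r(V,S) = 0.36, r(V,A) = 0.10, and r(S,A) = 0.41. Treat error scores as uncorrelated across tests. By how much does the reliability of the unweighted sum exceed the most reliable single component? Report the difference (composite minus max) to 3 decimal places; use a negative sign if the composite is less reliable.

-0.013

Var(sum) = 3 + 1.74 = 4.74; true-score variance = 2.18 + 1.74 = 3.92; composite reliability = 0.8270.
Max component reliability = 0.8400.
Difference = 0.8270 − 0.8400 = -0.013.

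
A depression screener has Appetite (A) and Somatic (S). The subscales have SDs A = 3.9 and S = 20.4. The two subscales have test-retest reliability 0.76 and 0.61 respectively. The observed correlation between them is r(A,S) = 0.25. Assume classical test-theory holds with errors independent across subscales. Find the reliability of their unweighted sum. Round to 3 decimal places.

0.648

Var(A+S) = 3.9² + 20.4² + 2·[3.9·20.4·0.25] = 431.37 + 39.78 = 471.15.
Because errors are independent across components, Cov(Tᵢ,Tⱼ) = Cov(Xᵢ,Xⱼ); the off-diagonal part of the true-score variance is the same as above.
True-score variance = [3.9²·0.76 + 20.4²·0.61] + 39.78 = 265.417 + 39.78 = 305.197.
Reliability = 305.197 / 471.15 = 0.648.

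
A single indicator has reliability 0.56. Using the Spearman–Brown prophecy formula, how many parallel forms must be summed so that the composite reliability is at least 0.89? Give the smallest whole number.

k ≥ ρ*(1−ρ₁)/(ρ₁(1−ρ*)) = 0.89·0.44 / (0.56·0.11) = 6.357.
Smallest integer k = 7.

7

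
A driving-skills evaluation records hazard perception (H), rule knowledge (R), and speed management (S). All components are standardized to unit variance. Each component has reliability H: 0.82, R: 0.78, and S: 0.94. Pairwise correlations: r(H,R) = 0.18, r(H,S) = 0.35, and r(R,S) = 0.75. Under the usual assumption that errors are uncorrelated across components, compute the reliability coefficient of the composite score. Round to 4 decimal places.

0.9173

Var(H+R+S) = 3 + 2·[0.18 + 0.35 + 0.75] = 3 + 2.56 = 5.56.
Under uncorrelated errors the observed covariances equal the true-score covariances, so only the own-variance terms attenuate.
True-score variance = [0.82 + 0.78 + 0.94] + 2.56 = 2.54 + 2.56 = 5.1.
Reliability = 5.1 / 5.56 = 0.9173.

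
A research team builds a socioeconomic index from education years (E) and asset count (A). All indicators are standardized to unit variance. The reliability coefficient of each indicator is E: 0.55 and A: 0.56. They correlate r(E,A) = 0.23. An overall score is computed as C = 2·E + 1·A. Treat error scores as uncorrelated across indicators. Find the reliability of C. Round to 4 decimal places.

Var(C) = 2² + 1 + 2·[2·0.23] = 5 + 0.92 = 5.92.
Under uncorrelated errors the observed covariances equal the true-score covariances, so only the own-variance terms attenuate.
True-score variance = [2²·0.55 + 0.56] + 0.92 = 2.76 + 0.92 = 3.68.
Reliability = 3.68 / 5.92 = 0.6216.

0.6216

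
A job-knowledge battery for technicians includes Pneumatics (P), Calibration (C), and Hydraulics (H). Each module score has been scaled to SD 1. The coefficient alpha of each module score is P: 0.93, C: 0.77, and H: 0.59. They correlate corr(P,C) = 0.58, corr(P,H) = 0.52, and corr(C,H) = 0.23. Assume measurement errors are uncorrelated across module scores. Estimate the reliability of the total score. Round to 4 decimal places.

Var(P+C+H) = 3 + 2·[0.58 + 0.52 + 0.23] = 3 + 2.66 = 5.66.
Because errors are independent across components, Cov(Tᵢ,Tⱼ) = Cov(Xᵢ,Xⱼ); the off-diagonal part of the true-score variance is the same as above.
True-score variance = [0.93 + 0.77 + 0.59] + 2.66 = 2.29 + 2.66 = 4.95.
Reliability = 4.95 / 5.66 = 0.8746.

0.8746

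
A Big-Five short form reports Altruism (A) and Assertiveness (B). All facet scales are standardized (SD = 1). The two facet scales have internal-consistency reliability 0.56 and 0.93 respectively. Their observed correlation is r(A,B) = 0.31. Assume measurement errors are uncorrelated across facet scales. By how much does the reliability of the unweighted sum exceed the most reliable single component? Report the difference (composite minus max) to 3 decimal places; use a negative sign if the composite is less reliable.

Var(sum) = 2 + 0.62 = 2.62; true-score variance = 1.49 + 0.62 = 2.11; composite reliability = 0.8053.
Max component reliability = 0.9300.
Difference = 0.8053 − 0.9300 = -0.125.

-0.125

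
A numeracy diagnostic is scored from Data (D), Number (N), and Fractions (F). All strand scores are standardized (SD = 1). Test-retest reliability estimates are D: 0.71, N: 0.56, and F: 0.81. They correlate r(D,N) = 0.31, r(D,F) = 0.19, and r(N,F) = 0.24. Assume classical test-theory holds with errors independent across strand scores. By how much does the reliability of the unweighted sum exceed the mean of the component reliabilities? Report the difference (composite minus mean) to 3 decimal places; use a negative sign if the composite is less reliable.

0.101

Var(sum) = 3 + 1.48 = 4.48; true-score variance = 2.08 + 1.48 = 3.56; composite reliability = 0.7946.
Mean component reliability = 0.6933.
Difference = 0.7946 − 0.6933 = 0.101.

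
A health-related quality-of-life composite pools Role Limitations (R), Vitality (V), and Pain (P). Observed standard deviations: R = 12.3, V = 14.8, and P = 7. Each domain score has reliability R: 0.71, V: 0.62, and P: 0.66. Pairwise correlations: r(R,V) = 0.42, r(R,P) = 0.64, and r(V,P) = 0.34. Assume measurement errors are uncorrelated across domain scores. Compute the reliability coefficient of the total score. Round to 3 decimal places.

Var(R+V+P) = 12.3² + 14.8² + 7² + 2·[12.3·14.8·0.42 + 12.3·7·0.64 + 14.8·7·0.34] = 419.33 + 333.57 = 752.9.
Under uncorrelated errors the observed covariances equal the true-score covariances, so only the own-variance terms attenuate.
True-score variance = [12.3²·0.71 + 14.8²·0.62 + 7²·0.66] + 333.57 = 275.561 + 333.57 = 609.13.
Reliability = 609.13 / 752.9 = 0.809.

0.809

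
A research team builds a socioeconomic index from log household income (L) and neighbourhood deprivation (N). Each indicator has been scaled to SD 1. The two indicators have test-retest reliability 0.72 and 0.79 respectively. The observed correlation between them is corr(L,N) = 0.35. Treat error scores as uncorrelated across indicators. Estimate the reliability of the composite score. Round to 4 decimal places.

Var(L+N) = 2 + 2·[0.35] = 2 + 0.7 = 2.7.
Because errors are independent across components, Cov(Tᵢ,Tⱼ) = Cov(Xᵢ,Xⱼ); the off-diagonal part of the true-score variance is the same as above.
True-score variance = [0.72 + 0.79] + 0.7 = 1.51 + 0.7 = 2.21.
Reliability = 2.21 / 2.7 = 0.8185.

0.8185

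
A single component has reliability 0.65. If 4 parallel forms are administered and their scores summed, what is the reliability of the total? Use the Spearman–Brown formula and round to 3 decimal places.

ρ_k = kρ / (1 + (k−1)ρ) = 4·0.65 / (1 + 3·0.65) = 2.600 / 2.950 = 0.881.

0.881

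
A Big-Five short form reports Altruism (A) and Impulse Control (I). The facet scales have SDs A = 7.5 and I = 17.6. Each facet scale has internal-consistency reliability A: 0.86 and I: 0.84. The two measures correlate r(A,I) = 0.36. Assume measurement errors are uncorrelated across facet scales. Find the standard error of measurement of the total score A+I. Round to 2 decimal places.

7.58

Var(total) = 366.01 + 95.04 = 461.05.
True-score variance = 308.573 + 95.04 = 403.613, so reliability = 0.8754.
Error variance = 461.05 − 403.613 = 57.4366; SEM = √57.4366 = 7.58.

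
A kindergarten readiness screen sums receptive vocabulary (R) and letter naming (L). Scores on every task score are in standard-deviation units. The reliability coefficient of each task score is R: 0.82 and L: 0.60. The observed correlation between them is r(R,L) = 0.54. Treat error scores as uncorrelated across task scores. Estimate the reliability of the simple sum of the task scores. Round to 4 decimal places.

Var(R+L) = 2 + 2·[0.54] = 2 + 1.08 = 3.08.
With uncorrelated errors the cross-covariances are all true-score covariance, so they carry over unchanged; only the diagonal terms shrink to ρᵢσᵢ².
True-score variance = [0.82 + 0.60] + 1.08 = 1.42 + 1.08 = 2.5.
Reliability = 2.5 / 3.08 = 0.8117.

0.8117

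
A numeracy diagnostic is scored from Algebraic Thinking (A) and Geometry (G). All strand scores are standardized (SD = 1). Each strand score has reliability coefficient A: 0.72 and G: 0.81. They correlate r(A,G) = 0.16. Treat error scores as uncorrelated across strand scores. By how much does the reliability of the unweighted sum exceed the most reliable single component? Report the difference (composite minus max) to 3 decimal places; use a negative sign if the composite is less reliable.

-0.013

Var(sum) = 2 + 0.32 = 2.32; true-score variance = 1.53 + 0.32 = 1.85; composite reliability = 0.7974.
Max component reliability = 0.8100.
Difference = 0.7974 − 0.8100 = -0.013.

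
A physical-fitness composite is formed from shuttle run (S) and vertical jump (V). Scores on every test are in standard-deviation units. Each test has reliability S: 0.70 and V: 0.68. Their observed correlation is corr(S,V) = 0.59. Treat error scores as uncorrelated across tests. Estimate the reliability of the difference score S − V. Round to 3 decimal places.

Var(S−V) = 1 + 1 − 2·0.59 = 2 − 1.18 = 0.82.
Under uncorrelated errors the observed covariances equal the true-score covariances, so only the own-variance terms attenuate.
True-score variance = [0.70 + 0.68] − 1.18 = 1.38 − 1.18 = 0.2.
Reliability = 0.2 / 0.82 = 0.244.

0.244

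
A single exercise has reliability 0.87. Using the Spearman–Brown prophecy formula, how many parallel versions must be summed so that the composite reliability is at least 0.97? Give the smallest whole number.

k ≥ ρ*(1−ρ₁)/(ρ₁(1−ρ*)) = 0.97·0.13 / (0.87·0.03) = 4.831.
Smallest integer k = 5.

5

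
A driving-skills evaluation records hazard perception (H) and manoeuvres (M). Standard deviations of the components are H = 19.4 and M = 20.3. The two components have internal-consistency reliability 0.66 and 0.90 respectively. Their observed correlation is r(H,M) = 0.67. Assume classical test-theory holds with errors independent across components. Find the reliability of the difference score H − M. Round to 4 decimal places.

Var(H−M) = 19.4² + 20.3² − 2·19.4·20.3·0.67 = 788.45 − 527.719 = 260.731.
With uncorrelated errors the cross-covariances are all true-score covariance, so they carry over unchanged; only the diagonal terms shrink to ρᵢσᵢ².
True-score variance = [19.4²·0.66 + 20.3²·0.90] − 527.719 = 619.279 − 527.719 = 91.5598.
Reliability = 91.5598 / 260.731 = 0.3512.

0.3512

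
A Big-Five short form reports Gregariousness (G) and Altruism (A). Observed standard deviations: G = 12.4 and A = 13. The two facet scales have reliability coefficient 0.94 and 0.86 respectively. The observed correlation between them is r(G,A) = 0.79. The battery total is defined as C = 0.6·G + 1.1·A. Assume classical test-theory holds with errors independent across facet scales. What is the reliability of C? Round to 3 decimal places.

0.925

Var(C) = 0.6²·12.4² + 1.1²·13² + 2·[0.66·12.4·13·0.79] = 259.844 + 168.099 = 427.943.
Because errors are independent across components, Cov(Tᵢ,Tⱼ) = Cov(Xᵢ,Xⱼ); the off-diagonal part of the true-score variance is the same as above.
True-score variance = [0.6²·12.4²·0.94 + 1.1²·13²·0.86] + 168.099 = 227.894 + 168.099 = 395.993.
Reliability = 395.993 / 427.943 = 0.925.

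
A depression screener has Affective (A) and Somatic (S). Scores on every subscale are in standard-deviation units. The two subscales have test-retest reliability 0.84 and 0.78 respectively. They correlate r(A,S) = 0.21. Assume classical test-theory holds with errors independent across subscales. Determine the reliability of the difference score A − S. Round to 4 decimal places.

Var(A−S) = 1 + 1 − 2·0.21 = 2 − 0.42 = 1.58.
Under uncorrelated errors the observed covariances equal the true-score covariances, so only the own-variance terms attenuate.
True-score variance = [0.84 + 0.78] − 0.42 = 1.62 − 0.42 = 1.2.
Reliability = 1.2 / 1.58 = 0.7595.

0.7595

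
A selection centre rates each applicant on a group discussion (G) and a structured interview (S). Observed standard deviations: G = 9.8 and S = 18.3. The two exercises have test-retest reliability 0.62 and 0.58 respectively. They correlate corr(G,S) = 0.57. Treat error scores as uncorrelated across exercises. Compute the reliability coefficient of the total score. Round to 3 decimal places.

0.721

Var(G+S) = 9.8² + 18.3² + 2·[9.8·18.3·0.57] = 430.93 + 204.448 = 635.378.
With uncorrelated errors the cross-covariances are all true-score covariance, so they carry over unchanged; only the diagonal terms shrink to ρᵢσᵢ².
True-score variance = [9.8²·0.62 + 18.3²·0.58] + 204.448 = 253.781 + 204.448 = 458.229.
Reliability = 458.229 / 635.378 = 0.721.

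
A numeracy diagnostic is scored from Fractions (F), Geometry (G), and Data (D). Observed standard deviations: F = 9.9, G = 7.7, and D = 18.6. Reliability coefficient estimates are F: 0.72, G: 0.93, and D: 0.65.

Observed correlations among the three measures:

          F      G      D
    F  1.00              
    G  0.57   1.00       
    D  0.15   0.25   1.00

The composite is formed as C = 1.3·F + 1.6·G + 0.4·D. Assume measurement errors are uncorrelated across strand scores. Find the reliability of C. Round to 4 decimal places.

0.8784

Var(C) = 1.3²·9.9² + 1.6²·7.7² + 0.4²·18.6² + 2·[2.08·9.9·7.7·0.57 + 0.52·9.9·18.6·0.15 + 0.64·7.7·18.6·0.25] = 372.773 + 255.313 = 628.086.
Because errors are independent across components, Cov(Tᵢ,Tⱼ) = Cov(Xᵢ,Xⱼ); the off-diagonal part of the true-score variance is the same as above.
True-score variance = [1.3²·9.9²·0.72 + 1.6²·7.7²·0.93 + 0.4²·18.6²·0.65] + 255.313 = 296.396 + 255.313 = 551.709.
Reliability = 551.709 / 628.086 = 0.8784.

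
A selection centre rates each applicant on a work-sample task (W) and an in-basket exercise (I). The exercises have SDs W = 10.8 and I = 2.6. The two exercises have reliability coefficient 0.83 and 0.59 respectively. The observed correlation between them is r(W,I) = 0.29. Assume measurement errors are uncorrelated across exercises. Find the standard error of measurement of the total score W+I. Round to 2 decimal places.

4.75

Var(total) = 123.4 + 16.2864 = 139.686.
True-score variance = 100.8 + 16.2864 = 117.086, so reliability = 0.8382.
Error variance = 139.686 − 117.086 = 22.6004; SEM = √22.6004 = 4.75.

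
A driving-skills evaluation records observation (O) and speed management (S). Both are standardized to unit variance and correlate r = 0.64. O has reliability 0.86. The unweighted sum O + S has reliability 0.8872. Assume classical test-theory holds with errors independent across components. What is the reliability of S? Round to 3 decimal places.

Var(O+S) = 2 + 2·0.64 = 3.280.
True-score variance = ρ_O + ρ_S + 2·0.64, so 0.8872 = (0.86 + ρ_S + 1.28) / 3.280.
ρ_S = 0.8872·3.280 − 0.86 − 1.28 = 0.770.

0.770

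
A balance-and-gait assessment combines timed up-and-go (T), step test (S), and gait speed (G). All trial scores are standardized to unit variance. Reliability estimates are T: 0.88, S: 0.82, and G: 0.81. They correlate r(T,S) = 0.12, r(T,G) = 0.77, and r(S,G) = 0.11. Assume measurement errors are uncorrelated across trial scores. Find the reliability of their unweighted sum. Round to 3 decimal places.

0.902

Var(T+S+G) = 3 + 2·[0.12 + 0.77 + 0.11] = 3 + 2 = 5.
Under uncorrelated errors the observed covariances equal the true-score covariances, so only the own-variance terms attenuate.
True-score variance = [0.88 + 0.82 + 0.81] + 2 = 2.51 + 2 = 4.51.
Reliability = 4.51 / 5 = 0.902.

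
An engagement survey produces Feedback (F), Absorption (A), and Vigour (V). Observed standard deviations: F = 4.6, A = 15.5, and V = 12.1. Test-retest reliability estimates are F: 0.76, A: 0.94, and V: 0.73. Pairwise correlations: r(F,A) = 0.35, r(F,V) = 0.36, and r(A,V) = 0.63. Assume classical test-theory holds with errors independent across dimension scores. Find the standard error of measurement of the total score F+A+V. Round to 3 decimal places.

Var(total) = 407.82 + 326.298 = 734.118.
True-score variance = 348.796 + 326.298 = 675.094, so reliability = 0.9196.
Error variance = 734.118 − 675.094 = 59.0241; SEM = √59.0241 = 7.683.

7.683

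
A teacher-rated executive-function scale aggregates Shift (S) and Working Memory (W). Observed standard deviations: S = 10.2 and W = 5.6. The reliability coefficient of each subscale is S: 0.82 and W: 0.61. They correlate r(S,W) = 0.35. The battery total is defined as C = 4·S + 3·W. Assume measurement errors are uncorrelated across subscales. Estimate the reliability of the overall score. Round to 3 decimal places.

Var(C) = 4²·10.2² + 3²·5.6² + 2·[12·10.2·5.6·0.35] = 1946.88 + 479.808 = 2426.69.
With uncorrelated errors the cross-covariances are all true-score covariance, so they carry over unchanged; only the diagonal terms shrink to ρᵢσᵢ².
True-score variance = [4²·10.2²·0.82 + 3²·5.6²·0.61] + 479.808 = 1537.17 + 479.808 = 2016.98.
Reliability = 2016.98 / 2426.69 = 0.831.

0.831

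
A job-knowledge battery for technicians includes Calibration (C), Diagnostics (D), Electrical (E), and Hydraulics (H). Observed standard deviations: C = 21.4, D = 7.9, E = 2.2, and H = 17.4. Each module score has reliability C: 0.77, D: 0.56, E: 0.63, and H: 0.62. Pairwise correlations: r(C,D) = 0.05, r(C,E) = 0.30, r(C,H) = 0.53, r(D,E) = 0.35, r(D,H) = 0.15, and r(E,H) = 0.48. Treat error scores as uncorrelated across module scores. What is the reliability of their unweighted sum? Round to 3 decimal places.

0.816

Var(C+D+E+H) = 21.4² + 7.9² + 2.2² + 17.4² + 2·[21.4·7.9·0.05 + 21.4·2.2·0.30 + 21.4·17.4·0.53 + 7.9·2.2·0.35 + 7.9·17.4·0.15 + 2.2·17.4·0.48] = 827.97 + 530.008 = 1357.98.
Because errors are independent across components, Cov(Tᵢ,Tⱼ) = Cov(Xᵢ,Xⱼ); the off-diagonal part of the true-score variance is the same as above.
True-score variance = [21.4²·0.77 + 7.9²·0.56 + 2.2²·0.63 + 17.4²·0.62] + 530.008 = 578.339 + 530.008 = 1108.35.
Reliability = 1108.35 / 1357.98 = 0.816.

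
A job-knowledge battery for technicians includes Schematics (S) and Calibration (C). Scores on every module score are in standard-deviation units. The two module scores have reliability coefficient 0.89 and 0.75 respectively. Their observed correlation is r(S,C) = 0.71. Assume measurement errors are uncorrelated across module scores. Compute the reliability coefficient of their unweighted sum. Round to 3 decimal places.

0.895

Var(S+C) = 2 + 2·[0.71] = 2 + 1.42 = 3.42.
Because errors are independent across components, Cov(Tᵢ,Tⱼ) = Cov(Xᵢ,Xⱼ); the off-diagonal part of the true-score variance is the same as above.
True-score variance = [0.89 + 0.75] + 1.42 = 1.64 + 1.42 = 3.06.
Reliability = 3.06 / 3.42 = 0.895.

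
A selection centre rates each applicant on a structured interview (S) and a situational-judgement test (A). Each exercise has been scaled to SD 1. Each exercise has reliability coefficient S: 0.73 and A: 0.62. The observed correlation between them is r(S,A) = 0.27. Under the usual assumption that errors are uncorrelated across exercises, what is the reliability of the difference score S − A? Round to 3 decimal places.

Var(S−A) = 1 + 1 − 2·0.27 = 2 − 0.54 = 1.46.
With uncorrelated errors the cross-covariances are all true-score covariance, so they carry over unchanged; only the diagonal terms shrink to ρᵢσᵢ².
True-score variance = [0.73 + 0.62] − 0.54 = 1.35 − 0.54 = 0.81.
Reliability = 0.81 / 1.46 = 0.555.

0.555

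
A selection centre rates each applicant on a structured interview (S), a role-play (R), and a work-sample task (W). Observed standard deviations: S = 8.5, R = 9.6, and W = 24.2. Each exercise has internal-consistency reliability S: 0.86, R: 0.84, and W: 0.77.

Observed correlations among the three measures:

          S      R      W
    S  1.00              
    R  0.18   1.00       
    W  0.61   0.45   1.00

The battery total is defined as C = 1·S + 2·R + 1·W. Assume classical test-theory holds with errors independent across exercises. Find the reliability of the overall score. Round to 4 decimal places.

Var(C) = 8.5² + 2²·9.6² + 24.2² + 2·[2·8.5·9.6·0.18 + 8.5·24.2·0.61 + 2·9.6·24.2·0.45] = 1026.53 + 727.882 = 1754.41.
Under uncorrelated errors the observed covariances equal the true-score covariances, so only the own-variance terms attenuate.
True-score variance = [8.5²·0.86 + 2²·9.6²·0.84 + 24.2²·0.77] + 727.882 = 822.735 + 727.882 = 1550.62.
Reliability = 1550.62 / 1754.41 = 0.8838.

0.8838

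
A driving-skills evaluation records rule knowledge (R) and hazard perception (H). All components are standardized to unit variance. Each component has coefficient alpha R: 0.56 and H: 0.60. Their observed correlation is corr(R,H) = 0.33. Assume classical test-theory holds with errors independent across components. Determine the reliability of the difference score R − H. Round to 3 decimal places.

0.373

Var(R−H) = 1 + 1 − 2·0.33 = 2 − 0.66 = 1.34.
Because errors are independent across components, Cov(Tᵢ,Tⱼ) = Cov(Xᵢ,Xⱼ); the off-diagonal part of the true-score variance is the same as above.
True-score variance = [0.56 + 0.60] − 0.66 = 1.16 − 0.66 = 0.5.
Reliability = 0.5 / 1.34 = 0.373.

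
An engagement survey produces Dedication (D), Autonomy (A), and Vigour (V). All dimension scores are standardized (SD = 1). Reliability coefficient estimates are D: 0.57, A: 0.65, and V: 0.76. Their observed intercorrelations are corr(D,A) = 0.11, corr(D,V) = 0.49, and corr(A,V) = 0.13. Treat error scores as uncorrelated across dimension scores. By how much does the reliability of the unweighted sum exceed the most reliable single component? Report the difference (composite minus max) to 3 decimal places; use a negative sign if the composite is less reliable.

0.011

Var(sum) = 3 + 1.46 = 4.46; true-score variance = 1.98 + 1.46 = 3.44; composite reliability = 0.7713.
Max component reliability = 0.7600.
Difference = 0.7713 − 0.7600 = 0.011.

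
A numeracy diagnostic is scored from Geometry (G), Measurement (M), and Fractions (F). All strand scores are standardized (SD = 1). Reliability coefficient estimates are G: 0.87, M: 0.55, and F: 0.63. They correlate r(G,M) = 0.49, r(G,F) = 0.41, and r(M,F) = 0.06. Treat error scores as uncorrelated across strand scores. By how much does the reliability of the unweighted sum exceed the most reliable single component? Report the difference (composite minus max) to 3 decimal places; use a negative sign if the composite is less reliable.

Var(sum) = 3 + 1.92 = 4.92; true-score variance = 2.05 + 1.92 = 3.97; composite reliability = 0.8069.
Max component reliability = 0.8700.
Difference = 0.8069 − 0.8700 = -0.063.

-0.063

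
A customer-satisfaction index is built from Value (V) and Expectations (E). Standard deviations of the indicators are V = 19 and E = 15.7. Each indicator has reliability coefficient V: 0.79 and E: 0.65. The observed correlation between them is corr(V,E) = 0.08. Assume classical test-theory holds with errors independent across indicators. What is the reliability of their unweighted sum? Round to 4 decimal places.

0.7526

Var(V+E) = 19² + 15.7² + 2·[19·15.7·0.08] = 607.49 + 47.728 = 655.218.
Under uncorrelated errors the observed covariances equal the true-score covariances, so only the own-variance terms attenuate.
True-score variance = [19²·0.79 + 15.7²·0.65] + 47.728 = 445.409 + 47.728 = 493.137.
Reliability = 493.137 / 655.218 = 0.7526.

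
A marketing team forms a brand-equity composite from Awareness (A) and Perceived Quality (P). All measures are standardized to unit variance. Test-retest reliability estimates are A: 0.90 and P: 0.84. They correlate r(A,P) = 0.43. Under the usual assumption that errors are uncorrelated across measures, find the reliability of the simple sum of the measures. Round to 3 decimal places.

0.909

Var(A+P) = 2 + 2·[0.43] = 2 + 0.86 = 2.86.
Because errors are independent across components, Cov(Tᵢ,Tⱼ) = Cov(Xᵢ,Xⱼ); the off-diagonal part of the true-score variance is the same as above.
True-score variance = [0.90 + 0.84] + 0.86 = 1.74 + 0.86 = 2.6.
Reliability = 2.6 / 2.86 = 0.909.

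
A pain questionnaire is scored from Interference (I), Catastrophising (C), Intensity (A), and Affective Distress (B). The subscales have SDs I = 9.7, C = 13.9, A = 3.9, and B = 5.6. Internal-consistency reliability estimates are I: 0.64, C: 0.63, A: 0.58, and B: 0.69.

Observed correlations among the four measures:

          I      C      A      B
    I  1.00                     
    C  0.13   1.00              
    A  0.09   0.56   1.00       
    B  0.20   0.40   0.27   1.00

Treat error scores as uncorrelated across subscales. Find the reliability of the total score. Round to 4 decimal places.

0.7718

Var(I+C+A+B) = 9.7² + 13.9² + 3.9² + 5.6² + 2·[9.7·13.9·0.13 + 9.7·3.9·0.09 + 9.7·5.6·0.20 + 13.9·3.9·0.56 + 13.9·5.6·0.40 + 3.9·5.6·0.27] = 333.87 + 198.374 = 532.244.
Because errors are independent across components, Cov(Tᵢ,Tⱼ) = Cov(Xᵢ,Xⱼ); the off-diagonal part of the true-score variance is the same as above.
True-score variance = [9.7²·0.64 + 13.9²·0.63 + 3.9²·0.58 + 5.6²·0.69] + 198.374 = 212.4 + 198.374 = 410.774.
Reliability = 410.774 / 532.244 = 0.7718.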